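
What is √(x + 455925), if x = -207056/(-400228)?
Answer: √4564454205650873/100057 ≈ 675.22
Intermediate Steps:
x = 51764/100057 (x = -207056*(-1/400228) = 51764/100057 ≈ 0.51735)
√(x + 455925) = √(51764/100057 + 455925) = √(45618539489/100057) = √4564454205650873/100057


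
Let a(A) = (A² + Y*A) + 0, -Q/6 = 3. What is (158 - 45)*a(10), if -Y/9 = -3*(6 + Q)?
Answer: -354820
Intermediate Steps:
Q = -18 (Q = -6*3 = -18)
Y = -324 (Y = -(-27)*(6 - 18) = -(-27)*(-12) = -9*36 = -324)
a(A) = A² - 324*A (a(A) = (A² - 324*A) + 0 = A² - 324*A)
(158 - 45)*a(10) = (158 - 45)*(10*(-324 + 10)) = 113*(10*(-314)) = 113*(-3140) = -354820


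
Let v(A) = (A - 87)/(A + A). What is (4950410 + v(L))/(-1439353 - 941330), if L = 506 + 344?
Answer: -8415697763/4047161100 ≈ -2.0794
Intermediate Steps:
L = 850
v(A) = (-87 + A)/(2*A) (v(A) = (-87 + A)/((2*A)) = (-87 + A)*(1/(2*A)) = (-87 + A)/(2*A))
(4950410 + v(L))/(-1439353 - 941330) = (4950410 + (1/2)*(-87 + 850)/850)/(-1439353 - 941330) = (4950410 + (1/2)*(1/850)*763)/(-2380683) = (4950410 + 763/1700)*(-1/2380683) = (8415697763/1700)*(-1/2380683) = -8415697763/4047161100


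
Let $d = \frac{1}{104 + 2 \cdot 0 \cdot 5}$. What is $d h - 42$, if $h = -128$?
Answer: $- \frac{562}{13} \approx -43.231$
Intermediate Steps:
$d = \frac{1}{104}$ ($d = \frac{1}{104 + 0 \cdot 5} = \frac{1}{104 + 0} = \frac{1}{104} \approx 0.0096154$)
$d h - 42 = \frac{1}{104} \left(-128\right) - 42 = - \frac{16}{13} - 42 = - \frac{562}{13}$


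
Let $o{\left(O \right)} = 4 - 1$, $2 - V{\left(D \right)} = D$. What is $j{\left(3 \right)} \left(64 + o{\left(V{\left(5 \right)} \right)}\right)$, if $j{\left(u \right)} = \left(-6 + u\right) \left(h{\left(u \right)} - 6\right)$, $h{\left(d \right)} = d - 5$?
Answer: $1608$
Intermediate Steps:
$V{\left(D \right)} = 2 - D$
$h{\left(d \right)} = -5 + d$ ($h{\left(d \right)} = d - 5 = -5 + d$)
$j{\left(u \right)} = \left(-11 + u\right) \left(-6 + u\right)$ ($j{\left(u \right)} = \left(-6 + u\right) \left(\left(-5 + u\right) - 6\right) = \left(-6 + u\right) \left(-11 + u\right) = \left(-11 + u\right) \left(-6 + u\right)$)
$o{\left(O \right)} = 3$
$j{\left(3 \right)} \left(64 + o{\left(V{\left(5 \right)} \right)}\right) = \left(66 + 3^{2} - 51\right) \left(64 + 3\right) = \left(66 + 9 - 51\right) 67 = 24 \cdot 67 = 1608$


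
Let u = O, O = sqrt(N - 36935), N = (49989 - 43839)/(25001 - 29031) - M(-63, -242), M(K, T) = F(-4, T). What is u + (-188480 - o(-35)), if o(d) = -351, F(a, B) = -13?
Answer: -188129 + I*sqrt(5996712943)/403 ≈ -1.8813e+5 + 192.16*I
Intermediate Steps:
M(K, T) = -13
N = 4624/403 (N = (49989 - 43839)/(25001 - 29031) - 1*(-13) = 6150/(-4030) + 13 = 6150*(-1/4030) + 13 = -615/403 + 13 = 4624/403 ≈ 11.474)
O = I*sqrt(5996712943)/403 (O = sqrt(4624/403 - 36935) = sqrt(-14880181/403) = I*sqrt(5996712943)/403 ≈ 192.16*I)
u = I*sqrt(5996712943)/403 ≈ 192.16*I
u + (-188480 - o(-35)) = I*sqrt(5996712943)/403 + (-188480 - 1*(-351)) = I*sqrt(5996712943)/403 + (-188480 + 351) = I*sqrt(5996712943)/403 - 188129 = -188129 + I*sqrt(5996712943)/403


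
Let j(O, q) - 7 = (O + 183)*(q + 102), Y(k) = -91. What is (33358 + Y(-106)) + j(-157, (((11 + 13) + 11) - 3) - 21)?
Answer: 36212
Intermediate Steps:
j(O, q) = 7 + (102 + q)*(183 + O) (j(O, q) = 7 + (O + 183)*(q + 102) = 7 + (183 + O)*(102 + q) = 7 + (102 + q)*(183 + O))
(33358 + Y(-106)) + j(-157, (((11 + 13) + 11) - 3) - 21) = (33358 - 91) + (18673 + 102*(-157) + 183*((((11 + 13) + 11) - 3) - 21) - 157*((((11 + 13) + 11) - 3) - 21)) = 33267 + (18673 - 16014 + 183*(((24 + 11) - 3) - 21) - 157*(((24 + 11) - 3) - 21)) = 33267 + (18673 - 16014 + 183*((35 - 3) - 21) - 157*((35 - 3) - 21)) = 33267 + (18673 - 16014 + 183*(32 - 21) - 157*(32 - 21)) = 33267 + (18673 - 16014 + 183*11 - 157*11) = 33267 + (18673 - 16014 + 2013 - 1727) = 33267 + 2945 = 36212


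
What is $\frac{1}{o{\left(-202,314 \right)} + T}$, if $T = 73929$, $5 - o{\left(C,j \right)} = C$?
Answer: $\frac{1}{74136} \approx 1.3489 \cdot 10^{-5}$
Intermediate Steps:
$o{\left(C,j \right)} = 5 - C$
$\frac{1}{o{\left(-202,314 \right)} + T} = \frac{1}{\left(5 - -202\right) + 73929} = \frac{1}{\left(5 + 202\right) + 73929} = \frac{1}{207 + 73929} = \frac{1}{74136}$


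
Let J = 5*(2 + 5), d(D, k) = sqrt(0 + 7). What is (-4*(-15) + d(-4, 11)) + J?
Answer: 95 + sqrt(7) ≈ 97.646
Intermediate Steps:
d(D, k) = sqrt(7)
J = 35 (J = 5*7 = 35)
(-4*(-15) + d(-4, 11)) + J = (-4*(-15) + sqrt(7)) + 35 = (60 + sqrt(7)) + 35 = 95 + sqrt(7)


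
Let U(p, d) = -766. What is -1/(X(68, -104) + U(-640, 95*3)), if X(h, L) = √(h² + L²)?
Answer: 383/285658 + √965/142829 ≈ 0.0015583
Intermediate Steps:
X(h, L) = √(L² + h²)
-1/(X(68, -104) + U(-640, 95*3)) = -1/(√((-104)² + 68²) - 766) = -1/(√(10816 + 4624) - 766) = -1/(√15440 - 766) = -1/(4*√965 - 766) = -1/(-766 + 4*√965)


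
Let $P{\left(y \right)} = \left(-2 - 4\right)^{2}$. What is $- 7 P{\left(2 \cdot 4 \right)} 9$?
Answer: $-2268$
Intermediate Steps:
$P{\left(y \right)} = 36$ ($P{\left(y \right)} = \left(-6\right)^{2} = 36$)
$- 7 P{\left(2 \cdot 4 \right)} 9 = \left(-7\right) 36 \cdot 9 = \left(-252\right) 9 = -2268$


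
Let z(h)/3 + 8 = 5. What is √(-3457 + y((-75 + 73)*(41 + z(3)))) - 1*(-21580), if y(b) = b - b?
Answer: 21580 + I*√3457 ≈ 21580.0 + 58.796*I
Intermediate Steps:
z(h) = -9 (z(h) = -24 + 3*5 = -24 + 15 = -9)
y(b) = 0
√(-3457 + y((-75 + 73)*(41 + z(3)))) - 1*(-21580) = √(-3457 + 0) - 1*(-21580) = √(-3457) + 21580 = I*√3457 + 21580 = 21580 + I*√3457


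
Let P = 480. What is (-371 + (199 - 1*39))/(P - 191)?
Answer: -211/289 ≈ -0.73010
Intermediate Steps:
(-371 + (199 - 1*39))/(P - 191) = (-371 + (199 - 1*39))/(480 - 191) = (-371 + (199 - 39))/289 = (-371 + 160)*(1/289) = -211*1/289 = -211/289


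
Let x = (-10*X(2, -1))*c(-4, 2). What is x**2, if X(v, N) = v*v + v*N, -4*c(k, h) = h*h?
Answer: 400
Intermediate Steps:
c(k, h) = -h**2/4 (c(k, h) = -h*h/4 = -h**2/4)
X(v, N) = v**2 + N*v
x = 20 (x = (-20*(-1 + 2))*(-1/4*2**2) = (-20)*(-1/4*4) = -10*2*(-1) = -20*(-1) = 20)
x**2 = 20**2 = 400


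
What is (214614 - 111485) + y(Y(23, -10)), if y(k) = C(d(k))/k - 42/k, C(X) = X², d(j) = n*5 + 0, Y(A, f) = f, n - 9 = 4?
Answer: 1027107/10 ≈ 1.0271e+5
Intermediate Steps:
n = 13 (n = 9 + 4 = 13)
d(j) = 65 (d(j) = 13*5 + 0 = 65 + 0 = 65)
y(k) = 4183/k (y(k) = 65²/k - 42/k = 4225/k - 42/k = 4183/k)
(214614 - 111485) + y(Y(23, -10)) = (214614 - 111485) + 4183/(-10) = 103129 + 4183*(-⅒) = 103129 - 4183/10 = 1027107/10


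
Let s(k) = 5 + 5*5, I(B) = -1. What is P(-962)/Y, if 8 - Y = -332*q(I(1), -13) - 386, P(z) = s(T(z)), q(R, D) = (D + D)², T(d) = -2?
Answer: 5/37471 ≈ 0.00013344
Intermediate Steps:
q(R, D) = 4*D² (q(R, D) = (2*D)² = 4*D²)
s(k) = 30 (s(k) = 5 + 25 = 30)
P(z) = 30
Y = 224826 (Y = 8 - (-1328*(-13)² - 386) = 8 - (-1328*169 - 386) = 8 - (-332*676 - 386) = 8 - (-224432 - 386) = 8 - 1*(-224818) = 8 + 224818 = 224826)
P(-962)/Y = 30/224826 = 30*(1/224826) = 5/37471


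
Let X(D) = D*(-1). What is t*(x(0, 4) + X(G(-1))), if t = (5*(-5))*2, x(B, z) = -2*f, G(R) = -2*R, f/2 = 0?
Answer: 100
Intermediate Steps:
f = 0 (f = 2*0 = 0)
x(B, z) = 0 (x(B, z) = -2*0 = 0)
X(D) = -D
t = -50 (t = -25*2 = -50)
t*(x(0, 4) + X(G(-1))) = -50*(0 - (-2)*(-1)) = -50*(0 - 1*2) = -50*(0 - 2) = -50*(-2) = 100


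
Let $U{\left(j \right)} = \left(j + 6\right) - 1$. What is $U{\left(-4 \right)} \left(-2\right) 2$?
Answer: $-4$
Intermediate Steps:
$U{\left(j \right)} = 5 + j$ ($U{\left(j \right)} = \left(6 + j\right) - 1 = 5 + j$)
$U{\left(-4 \right)} \left(-2\right) 2 = \left(5 - 4\right) \left(-2\right) 2 = 1 \left(-2\right) 2 = \left(-2\right) 2 = -4$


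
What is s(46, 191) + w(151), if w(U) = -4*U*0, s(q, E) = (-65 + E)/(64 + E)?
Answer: 42/85 ≈ 0.49412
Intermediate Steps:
s(q, E) = (-65 + E)/(64 + E)
w(U) = 0
s(46, 191) + w(151) = (-65 + 191)/(64 + 191) + 0 = 126/255 + 0 = (1/255)*126 + 0 = 42/85 + 0 = 42/85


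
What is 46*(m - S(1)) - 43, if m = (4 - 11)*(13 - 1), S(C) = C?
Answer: -3953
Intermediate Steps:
m = -84 (m = -7*12 = -84)
46*(m - S(1)) - 43 = 46*(-84 - 1*1) - 43 = 46*(-84 - 1) - 43 = 46*(-85) - 43 = -3910 - 43 = -3953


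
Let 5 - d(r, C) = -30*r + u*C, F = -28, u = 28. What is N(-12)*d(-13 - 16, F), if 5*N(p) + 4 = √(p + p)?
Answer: 324/5 - 162*I*√6/5 ≈ 64.8 - 79.364*I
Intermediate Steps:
d(r, C) = 5 - 28*C + 30*r (d(r, C) = 5 - (-30*r + 28*C) = 5 + (-28*C + 30*r) = 5 - 28*C + 30*r)
N(p) = -⅘ + √2*√p/5 (N(p) = -⅘ + √(p + p)/5 = -⅘ + √(2*p)/5 = -⅘ + (√2*√p)/5 = -⅘ + √2*√p/5)
N(-12)*d(-13 - 16, F) = (-⅘ + √2*√(-12)/5)*(5 - 28*(-28) + 30*(-13 - 16)) = (-⅘ + √2*(2*I*√3)/5)*(5 + 784 + 30*(-29)) = (-⅘ + 2*I*√6/5)*(5 + 784 - 870) = (-⅘ + 2*I*√6/5)*(-81) = 324/5 - 162*I*√6/5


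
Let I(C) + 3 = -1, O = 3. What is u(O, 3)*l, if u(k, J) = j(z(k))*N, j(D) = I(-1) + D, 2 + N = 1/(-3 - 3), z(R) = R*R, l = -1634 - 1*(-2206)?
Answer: -18590/3 ≈ -6196.7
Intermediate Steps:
l = 572 (l = -1634 + 2206 = 572)
I(C) = -4 (I(C) = -3 - 1 = -4)
z(R) = R²
N = -13/6 (N = -2 + 1/(-3 - 3) = -2 + 1/(-6) = -2 - ⅙ = -13/6 ≈ -2.1667)
j(D) = -4 + D
u(k, J) = 26/3 - 13*k²/6 (u(k, J) = (-4 + k²)*(-13/6) = 26/3 - 13*k²/6)
u(O, 3)*l = (26/3 - 13/6*3²)*572 = (26/3 - 13/6*9)*572 = (26/3 - 39/2)*572 = -65/6*572 = -18590/3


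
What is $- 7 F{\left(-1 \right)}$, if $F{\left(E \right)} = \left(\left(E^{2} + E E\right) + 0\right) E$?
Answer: $14$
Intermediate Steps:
$F{\left(E \right)} = 2 E^{3}$ ($F{\left(E \right)} = \left(\left(E^{2} + E^{2}\right) + 0\right) E = \left(2 E^{2} + 0\right) E = 2 E^{2} E = 2 E^{3}$)
$- 7 F{\left(-1 \right)} = - 7 \cdot 2 \left(-1\right)^{3} = - 7 \cdot 2 \left(-1\right) = \left(-7\right) \left(-2\right) = 14$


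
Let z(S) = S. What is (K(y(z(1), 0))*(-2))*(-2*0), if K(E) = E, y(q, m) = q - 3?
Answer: 0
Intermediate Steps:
y(q, m) = -3 + q
(K(y(z(1), 0))*(-2))*(-2*0) = ((-3 + 1)*(-2))*(-2*0) = -2*(-2)*0 = 4*0 = 0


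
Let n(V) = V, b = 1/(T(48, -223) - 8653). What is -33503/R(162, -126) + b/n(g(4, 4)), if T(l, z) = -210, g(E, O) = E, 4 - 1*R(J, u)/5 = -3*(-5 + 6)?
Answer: -1187748391/1240820 ≈ -957.23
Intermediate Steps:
R(J, u) = 35 (R(J, u) = 20 - (-15)*(-5 + 6) = 20 - (-15) = 20 - 5*(-3) = 20 + 15 = 35)
b = -1/8863 (b = 1/(-210 - 8653) = 1/(-8863) = -1/8863 ≈ -0.00011283)
-33503/R(162, -126) + b/n(g(4, 4)) = -33503/35 - 1/8863/4 = -33503*1/35 - 1/8863*¼ = -33503/35 - 1/35452 = -1187748391/1240820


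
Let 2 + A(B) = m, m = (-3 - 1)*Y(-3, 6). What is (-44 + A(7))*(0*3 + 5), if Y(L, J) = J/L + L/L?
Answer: -210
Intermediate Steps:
Y(L, J) = 1 + J/L (Y(L, J) = J/L + 1 = 1 + J/L)
m = 4 (m = (-3 - 1)*((6 - 3)/(-3)) = -(-4)*3/3 = -4*(-1) = 4)
A(B) = 2 (A(B) = -2 + 4 = 2)
(-44 + A(7))*(0*3 + 5) = (-44 + 2)*(0*3 + 5) = -42*(0 + 5) = -42*5 = -210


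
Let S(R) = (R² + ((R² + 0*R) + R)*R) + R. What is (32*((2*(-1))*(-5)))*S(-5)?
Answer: -25600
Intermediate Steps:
S(R) = R + R² + R*(R + R²) (S(R) = (R² + ((R² + 0) + R)*R) + R = (R² + (R² + R)*R) + R = (R² + (R + R²)*R) + R = (R² + R*(R + R²)) + R = R + R² + R*(R + R²))
(32*((2*(-1))*(-5)))*S(-5) = (32*((2*(-1))*(-5)))*(-5*(1 + (-5)² + 2*(-5))) = (32*(-2*(-5)))*(-5*(1 + 25 - 10)) = (32*10)*(-5*16) = 320*(-80) = -25600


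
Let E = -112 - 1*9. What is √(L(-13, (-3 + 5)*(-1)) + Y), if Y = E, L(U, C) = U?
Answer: I*√134 ≈ 11.576*I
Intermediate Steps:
E = -121 (E = -112 - 9 = -121)
Y = -121
√(L(-13, (-3 + 5)*(-1)) + Y) = √(-13 - 121) = √(-134) = I*√134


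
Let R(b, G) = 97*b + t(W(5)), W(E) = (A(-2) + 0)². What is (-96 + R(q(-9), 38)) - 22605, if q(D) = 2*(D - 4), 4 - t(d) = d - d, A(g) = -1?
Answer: -25219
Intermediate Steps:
W(E) = 1 (W(E) = (-1 + 0)² = (-1)² = 1)
t(d) = 4 (t(d) = 4 - (d - d) = 4 - 1*0 = 4 + 0 = 4)
q(D) = -8 + 2*D (q(D) = 2*(-4 + D) = -8 + 2*D)
R(b, G) = 4 + 97*b (R(b, G) = 97*b + 4 = 4 + 97*b)
(-96 + R(q(-9), 38)) - 22605 = (-96 + (4 + 97*(-8 + 2*(-9)))) - 22605 = (-96 + (4 + 97*(-8 - 18))) - 22605 = (-96 + (4 + 97*(-26))) - 22605 = (-96 + (4 - 2522)) - 22605 = (-96 - 2518) - 22605 = -2614 - 22605 = -25219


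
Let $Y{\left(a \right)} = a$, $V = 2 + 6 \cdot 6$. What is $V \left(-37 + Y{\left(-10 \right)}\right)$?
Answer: $-1786$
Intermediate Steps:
$V = 38$ ($V = 2 + 36 = 38$)
$V \left(-37 + Y{\left(-10 \right)}\right) = 38 \left(-37 - 10\right) = 38 \left(-47\right) = -1786$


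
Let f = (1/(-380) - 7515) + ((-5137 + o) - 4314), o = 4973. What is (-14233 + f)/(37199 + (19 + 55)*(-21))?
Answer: -9965881/13545100 ≈ -0.73575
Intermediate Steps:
f = -4557341/380 (f = (1/(-380) - 7515) + ((-5137 + 4973) - 4314) = (-1/380 - 7515) + (-164 - 4314) = -2855701/380 - 4478 = -4557341/380 ≈ -11993.)
(-14233 + f)/(37199 + (19 + 55)*(-21)) = (-14233 - 4557341/380)/(37199 + (19 + 55)*(-21)) = -9965881/(380*(37199 + 74*(-21))) = -9965881/(380*(37199 - 1554)) = -9965881/380/35645 = -9965881/380*1/35645 = -9965881/13545100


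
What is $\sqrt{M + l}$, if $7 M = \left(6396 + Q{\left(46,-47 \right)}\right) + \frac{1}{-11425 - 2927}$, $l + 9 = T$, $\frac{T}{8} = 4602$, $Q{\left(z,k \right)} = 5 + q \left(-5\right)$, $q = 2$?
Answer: $\frac{11 \sqrt{196646971521}}{25116} \approx 194.22$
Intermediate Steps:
$Q{\left(z,k \right)} = -5$ ($Q{\left(z,k \right)} = 5 + 2 \left(-5\right) = 5 - 10 = -5$)
$T = 36816$ ($T = 8 \cdot 4602 = 36816$)
$l = 36807$ ($l = -9 + 36816 = 36807$)
$M = \frac{91723631}{100464}$ ($M = \frac{\left(6396 - 5\right) + \frac{1}{-11425 - 2927}}{7} = \frac{6391 + \frac{1}{-14352}}{7} = \frac{6391 - \frac{1}{14352}}{7} = \frac{1}{7} \cdot \frac{91723631}{14352} = \frac{91723631}{100464} \approx 913.0$)
$\sqrt{M + l} = \sqrt{\frac{91723631}{100464} + 36807} = \sqrt{\frac{3789502079}{100464}} = \frac{11 \sqrt{196646971521}}{25116}$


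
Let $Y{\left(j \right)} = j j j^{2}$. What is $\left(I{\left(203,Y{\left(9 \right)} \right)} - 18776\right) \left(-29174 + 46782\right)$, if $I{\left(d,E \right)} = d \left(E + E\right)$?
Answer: $46572983920$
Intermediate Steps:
$Y{\left(j \right)} = j^{4}$ ($Y{\left(j \right)} = j^{2} j^{2} = j^{4}$)
$I{\left(d,E \right)} = 2 E d$ ($I{\left(d,E \right)} = d 2 E = 2 E d$)
$\left(I{\left(203,Y{\left(9 \right)} \right)} - 18776\right) \left(-29174 + 46782\right) = \left(2 \cdot 9^{4} \cdot 203 - 18776\right) \left(-29174 + 46782\right) = \left(2 \cdot 6561 \cdot 203 - 18776\right) 17608 = \left(2663766 - 18776\right) 17608 = 2644990 \cdot 17608 = 46572983920$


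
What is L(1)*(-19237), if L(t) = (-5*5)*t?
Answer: 480925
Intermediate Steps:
L(t) = -25*t
L(1)*(-19237) = -25*1*(-19237) = -25*(-19237) = 480925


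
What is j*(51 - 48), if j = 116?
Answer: 348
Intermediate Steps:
j*(51 - 48) = 116*(51 - 48) = 116*3 = 348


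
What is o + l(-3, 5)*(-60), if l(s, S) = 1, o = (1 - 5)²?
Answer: -44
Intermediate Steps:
o = 16 (o = (-4)² = 16)
o + l(-3, 5)*(-60) = 16 + 1*(-60) = 16 - 60 = -44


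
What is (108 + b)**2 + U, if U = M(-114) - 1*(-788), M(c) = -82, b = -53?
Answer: 3731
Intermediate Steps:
U = 706 (U = -82 - 1*(-788) = -82 + 788 = 706)
(108 + b)**2 + U = (108 - 53)**2 + 706 = 55**2 + 706 = 3025 + 706 = 3731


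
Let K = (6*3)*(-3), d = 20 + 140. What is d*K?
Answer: -8640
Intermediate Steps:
d = 160
K = -54 (K = 18*(-3) = -54)
d*K = 160*(-54) = -8640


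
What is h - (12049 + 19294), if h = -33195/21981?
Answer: -229661226/7327 ≈ -31345.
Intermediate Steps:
h = -11065/7327 (h = -33195*1/21981 = -11065/7327 ≈ -1.5102)
h - (12049 + 19294) = -11065/7327 - (12049 + 19294) = -11065/7327 - 1*31343 = -11065/7327 - 31343 = -229661226/7327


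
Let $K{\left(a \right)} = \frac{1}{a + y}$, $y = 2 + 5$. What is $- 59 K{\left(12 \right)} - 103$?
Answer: $- \frac{2016}{19} \approx -106.11$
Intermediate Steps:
$y = 7$
$K{\left(a \right)} = \frac{1}{7 + a}$ ($K{\left(a \right)} = \frac{1}{a + 7} = \frac{1}{7 + a}$)
$- 59 K{\left(12 \right)} - 103 = - \frac{59}{7 + 12} - 103 = - \frac{59}{19} - 103 = - \frac{2016}{19}$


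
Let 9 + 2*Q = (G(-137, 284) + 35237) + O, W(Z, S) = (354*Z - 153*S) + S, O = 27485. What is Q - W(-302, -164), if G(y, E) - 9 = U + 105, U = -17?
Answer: 113385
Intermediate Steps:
G(y, E) = 97 (G(y, E) = 9 + (-17 + 105) = 9 + 88 = 97)
W(Z, S) = -152*S + 354*Z (W(Z, S) = (-153*S + 354*Z) + S = -152*S + 354*Z)
Q = 31405 (Q = -9/2 + ((97 + 35237) + 27485)/2 = -9/2 + (35334 + 27485)/2 = -9/2 + (½)*62819 = -9/2 + 62819/2 = 31405)
Q - W(-302, -164) = 31405 - (-152*(-164) + 354*(-302)) = 31405 - (24928 - 106908) = 31405 - 1*(-81980) = 31405 + 81980 = 113385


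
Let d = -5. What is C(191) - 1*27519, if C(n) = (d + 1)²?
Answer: -27503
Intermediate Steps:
C(n) = 16 (C(n) = (-5 + 1)² = (-4)² = 16)
C(191) - 1*27519 = 16 - 1*27519 = 16 - 27519 = -27503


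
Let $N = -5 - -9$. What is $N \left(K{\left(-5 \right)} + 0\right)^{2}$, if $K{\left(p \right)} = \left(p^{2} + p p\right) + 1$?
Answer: $10404$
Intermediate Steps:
$K{\left(p \right)} = 1 + 2 p^{2}$ ($K{\left(p \right)} = \left(p^{2} + p^{2}\right) + 1 = 2 p^{2} + 1 = 1 + 2 p^{2}$)
$N = 4$ ($N = -5 + 9 = 4$)
$N \left(K{\left(-5 \right)} + 0\right)^{2} = 4 \left(\left(1 + 2 \left(-5\right)^{2}\right) + 0\right)^{2} = 4 \left(\left(1 + 2 \cdot 25\right) + 0\right)^{2} = 4 \left(\left(1 + 50\right) + 0\right)^{2} = 4 \left(51 + 0\right)^{2} = 4 \cdot 51^{2} = 4 \cdot 2601 = 10404$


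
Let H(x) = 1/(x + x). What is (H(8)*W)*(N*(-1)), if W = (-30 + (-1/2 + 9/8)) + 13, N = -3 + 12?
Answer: 1179/128 ≈ 9.2109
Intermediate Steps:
N = 9
W = -131/8 (W = (-30 + (-1*½ + 9*(⅛))) + 13 = (-30 + (-½ + 9/8)) + 13 = (-30 + 5/8) + 13 = -235/8 + 13 = -131/8 ≈ -16.375)
H(x) = 1/(2*x)
(H(8)*W)*(N*(-1)) = (((½)/8)*(-131/8))*(9*(-1)) = (((½)*(⅛))*(-131/8))*(-9) = ((1/16)*(-131/8))*(-9) = -131/128*(-9) = 1179/128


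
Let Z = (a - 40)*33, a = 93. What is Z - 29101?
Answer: -27352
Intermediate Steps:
Z = 1749 (Z = (93 - 40)*33 = 53*33 = 1749)
Z - 29101 = 1749 - 29101 = -27352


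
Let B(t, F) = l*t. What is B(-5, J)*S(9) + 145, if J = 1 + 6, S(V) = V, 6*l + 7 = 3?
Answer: 175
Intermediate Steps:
l = -2/3 (l = -7/6 + (1/6)*3 = -7/6 + 1/2 = -2/3 ≈ -0.66667)
J = 7
B(t, F) = -2*t/3
B(-5, J)*S(9) + 145 = -2/3*(-5)*9 + 145 = (10/3)*9 + 145 = 30 + 145 = 175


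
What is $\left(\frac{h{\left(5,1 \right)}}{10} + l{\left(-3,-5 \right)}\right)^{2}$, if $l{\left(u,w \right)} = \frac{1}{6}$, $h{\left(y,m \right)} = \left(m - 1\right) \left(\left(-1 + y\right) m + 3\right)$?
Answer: $\frac{1}{36} \approx 0.027778$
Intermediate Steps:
$h{\left(y,m \right)} = \left(-1 + m\right) \left(3 + m \left(-1 + y\right)\right)$ ($h{\left(y,m \right)} = \left(-1 + m\right) \left(m \left(-1 + y\right) + 3\right) = \left(-1 + m\right) \left(3 + m \left(-1 + y\right)\right)$)
$l{\left(u,w \right)} = \frac{1}{6}$
$\left(\frac{h{\left(5,1 \right)}}{10} + l{\left(-3,-5 \right)}\right)^{2} = \left(\frac{-3 - 1^{2} + 4 \cdot 1 + 5 \cdot 1^{2} - 1 \cdot 5}{10} + \frac{1}{6}\right)^{2} = \left(\left(-3 - 1 + 4 + 5 \cdot 1 - 5\right) \frac{1}{10} + \frac{1}{6}\right)^{2} = \left(\left(-3 - 1 + 4 + 5 - 5\right) \frac{1}{10} + \frac{1}{6}\right)^{2} = \left(0 \cdot \frac{1}{10} + \frac{1}{6}\right)^{2} = \left(0 + \frac{1}{6}\right)^{2} = \left(\frac{1}{6}\right)^{2} = \frac{1}{36}$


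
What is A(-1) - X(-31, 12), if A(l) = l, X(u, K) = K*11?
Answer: -133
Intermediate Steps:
X(u, K) = 11*K
A(-1) - X(-31, 12) = -1 - 11*12 = -1 - 1*132 = -1 - 132 = -133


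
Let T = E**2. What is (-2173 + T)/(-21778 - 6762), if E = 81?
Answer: -1097/7135 ≈ -0.15375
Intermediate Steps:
T = 6561 (T = 81**2 = 6561)
(-2173 + T)/(-21778 - 6762) = (-2173 + 6561)/(-21778 - 6762) = 4388/(-28540) = 4388*(-1/28540) = -1097/7135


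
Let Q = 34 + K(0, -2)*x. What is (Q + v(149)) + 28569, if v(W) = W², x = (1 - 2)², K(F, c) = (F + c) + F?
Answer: 50802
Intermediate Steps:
K(F, c) = c + 2*F
x = 1 (x = (-1)² = 1)
Q = 32 (Q = 34 + (-2 + 2*0)*1 = 34 + (-2 + 0)*1 = 34 - 2*1 = 34 - 2 = 32)
(Q + v(149)) + 28569 = (32 + 149²) + 28569 = (32 + 22201) + 28569 = 22233 + 28569 = 50802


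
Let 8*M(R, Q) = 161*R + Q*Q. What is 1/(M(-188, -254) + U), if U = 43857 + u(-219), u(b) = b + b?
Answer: 1/47700 ≈ 2.0964e-5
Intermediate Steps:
u(b) = 2*b
M(R, Q) = Q²/8 + 161*R/8 (M(R, Q) = (161*R + Q*Q)/8 = (161*R + Q²)/8 = (Q² + 161*R)/8 = Q²/8 + 161*R/8)
U = 43419 (U = 43857 + 2*(-219) = 43857 - 438 = 43419)
1/(M(-188, -254) + U) = 1/(((⅛)*(-254)² + (161/8)*(-188)) + 43419) = 1/(((⅛)*64516 - 7567/2) + 43419) = 1/((16129/2 - 7567/2) + 43419) = 1/(4281 + 43419) = 1/47700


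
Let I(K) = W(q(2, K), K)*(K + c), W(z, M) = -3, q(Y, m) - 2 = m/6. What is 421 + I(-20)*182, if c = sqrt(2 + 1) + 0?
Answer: 11341 - 546*sqrt(3) ≈ 10395.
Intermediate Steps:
q(Y, m) = 2 + m/6
c = sqrt(3) (c = sqrt(3) + 0 = sqrt(3) ≈ 1.7320)
I(K) = -3*K - 3*sqrt(3) (I(K) = -3*(K + sqrt(3)) = -3*K - 3*sqrt(3))
421 + I(-20)*182 = 421 + (-3*(-20) - 3*sqrt(3))*182 = 421 + (60 - 3*sqrt(3))*182 = 421 + (10920 - 546*sqrt(3)) = 11341 - 546*sqrt(3)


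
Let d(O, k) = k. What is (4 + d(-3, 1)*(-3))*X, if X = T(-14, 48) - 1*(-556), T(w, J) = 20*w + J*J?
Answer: 2580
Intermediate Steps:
T(w, J) = J² + 20*w (T(w, J) = 20*w + J² = J² + 20*w)
X = 2580 (X = (48² + 20*(-14)) - 1*(-556) = (2304 - 280) + 556 = 2024 + 556 = 2580)
(4 + d(-3, 1)*(-3))*X = (4 + 1*(-3))*2580 = (4 - 3)*2580 = 1*2580 = 2580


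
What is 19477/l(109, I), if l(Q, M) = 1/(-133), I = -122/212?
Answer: -2590441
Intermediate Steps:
I = -61/106 (I = -122*1/212 = -61/106 ≈ -0.57547)
l(Q, M) = -1/133
19477/l(109, I) = 19477/(-1/133) = 19477*(-133) = -2590441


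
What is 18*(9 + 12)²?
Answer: 7938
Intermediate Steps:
18*(9 + 12)² = 18*21² = 18*441 = 7938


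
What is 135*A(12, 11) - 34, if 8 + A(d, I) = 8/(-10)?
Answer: -1222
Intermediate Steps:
A(d, I) = -44/5 (A(d, I) = -8 + 8/(-10) = -8 + 8*(-⅒) = -8 - ⅘ = -44/5)
135*A(12, 11) - 34 = 135*(-44/5) - 34 = -1188 - 34 = -1222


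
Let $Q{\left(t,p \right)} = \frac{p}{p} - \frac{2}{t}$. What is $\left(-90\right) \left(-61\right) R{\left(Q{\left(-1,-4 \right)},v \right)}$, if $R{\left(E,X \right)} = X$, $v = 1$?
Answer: $5490$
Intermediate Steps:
$Q{\left(t,p \right)} = 1 - \frac{2}{t}$
$\left(-90\right) \left(-61\right) R{\left(Q{\left(-1,-4 \right)},v \right)} = \left(-90\right) \left(-61\right) 1 = 5490 \cdot 1 = 5490$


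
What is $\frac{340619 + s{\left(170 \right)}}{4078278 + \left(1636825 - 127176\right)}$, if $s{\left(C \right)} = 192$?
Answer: $\frac{340811}{5587927} \approx 0.060991$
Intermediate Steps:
$\frac{340619 + s{\left(170 \right)}}{4078278 + \left(1636825 - 127176\right)} = \frac{340619 + 192}{4078278 + \left(1636825 - 127176\right)} = \frac{340811}{4078278 + \left(1636825 - 127176\right)} = \frac{340811}{4078278 + 1509649} = \frac{340811}{5587927}$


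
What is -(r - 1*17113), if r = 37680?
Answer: -20567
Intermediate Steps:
-(r - 1*17113) = -(37680 - 1*17113) = -(37680 - 17113) = -1*20567 = -20567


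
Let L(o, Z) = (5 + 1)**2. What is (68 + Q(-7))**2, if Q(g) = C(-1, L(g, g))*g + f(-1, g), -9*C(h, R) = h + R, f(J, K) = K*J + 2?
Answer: 879844/81 ≈ 10862.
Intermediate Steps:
f(J, K) = 2 + J*K (f(J, K) = J*K + 2 = 2 + J*K)
L(o, Z) = 36 (L(o, Z) = 6**2 = 36)
C(h, R) = -R/9 - h/9 (C(h, R) = -(h + R)/9 = -(R + h)/9 = -R/9 - h/9)
Q(g) = 2 - 44*g/9 (Q(g) = (-1/9*36 - 1/9*(-1))*g + (2 - g) = (-4 + 1/9)*g + (2 - g) = -35*g/9 + (2 - g) = 2 - 44*g/9)
(68 + Q(-7))**2 = (68 + (2 - 44/9*(-7)))**2 = (68 + (2 + 308/9))**2 = (68 + 326/9)**2 = (938/9)**2 = 879844/81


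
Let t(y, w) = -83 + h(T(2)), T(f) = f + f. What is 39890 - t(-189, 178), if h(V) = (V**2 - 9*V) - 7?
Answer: 40000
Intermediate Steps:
T(f) = 2*f
h(V) = -7 + V**2 - 9*V
t(y, w) = -110 (t(y, w) = -83 + (-7 + (2*2)**2 - 18*2) = -83 + (-7 + 4**2 - 9*4) = -83 + (-7 + 16 - 36) = -83 - 27 = -110)
39890 - t(-189, 178) = 39890 - 1*(-110) = 39890 + 110 = 40000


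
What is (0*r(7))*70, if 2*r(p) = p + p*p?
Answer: 0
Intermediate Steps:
r(p) = p/2 + p²/2 (r(p) = (p + p*p)/2 = (p + p²)/2 = p/2 + p²/2)
(0*r(7))*70 = (0*((½)*7*(1 + 7)))*70 = (0*((½)*7*8))*70 = (0*28)*70 = 0*70 = 0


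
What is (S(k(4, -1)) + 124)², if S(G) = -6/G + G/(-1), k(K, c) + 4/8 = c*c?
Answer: 49729/4 ≈ 12432.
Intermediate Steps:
k(K, c) = -½ + c² (k(K, c) = -½ + c*c = -½ + c²)
S(G) = -G - 6/G (S(G) = -6/G + G*(-1) = -6/G - G = -G - 6/G)
(S(k(4, -1)) + 124)² = ((-(-½ + (-1)²) - 6/(-½ + (-1)²)) + 124)² = ((-(-½ + 1) - 6/(-½ + 1)) + 124)² = ((-1*½ - 6/½) + 124)² = ((-½ - 6*2) + 124)² = ((-½ - 12) + 124)² = (-25/2 + 124)² = (223/2)² = 49729/4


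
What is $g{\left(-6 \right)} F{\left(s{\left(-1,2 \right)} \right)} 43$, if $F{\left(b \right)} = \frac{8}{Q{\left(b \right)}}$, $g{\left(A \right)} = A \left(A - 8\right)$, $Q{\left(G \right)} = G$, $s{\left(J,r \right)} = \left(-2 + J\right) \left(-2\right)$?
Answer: $4816$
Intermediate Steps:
$s{\left(J,r \right)} = 4 - 2 J$
$g{\left(A \right)} = A \left(-8 + A\right)$
$F{\left(b \right)} = \frac{8}{b}$
$g{\left(-6 \right)} F{\left(s{\left(-1,2 \right)} \right)} 43 = - 6 \left(-8 - 6\right) \frac{8}{4 - -2} \cdot 43 = \left(-6\right) \left(-14\right) \frac{8}{4 + 2} \cdot 43 = 84 \cdot \frac{8}{6} \cdot 43 = 84 \cdot 8 \cdot \frac{1}{6} \cdot 43 = 84 \cdot \frac{4}{3} \cdot 43 = 112 \cdot 43 = 4816$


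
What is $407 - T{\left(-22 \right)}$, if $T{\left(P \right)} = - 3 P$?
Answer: $341$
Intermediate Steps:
$407 - T{\left(-22 \right)} = 407 - \left(-3\right) \left(-22\right) = 407 - 66 = 341$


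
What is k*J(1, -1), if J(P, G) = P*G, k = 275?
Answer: -275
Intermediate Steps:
J(P, G) = G*P
k*J(1, -1) = 275*(-1*1) = 275*(-1) = -275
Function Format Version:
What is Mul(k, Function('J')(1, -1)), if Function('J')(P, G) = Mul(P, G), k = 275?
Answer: -275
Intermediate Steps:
Function('J')(P, G) = Mul(G, P)
Mul(k, Function('J')(1, -1)) = Mul(275, Mul(-1, 1)) = Mul(275, -1) = -275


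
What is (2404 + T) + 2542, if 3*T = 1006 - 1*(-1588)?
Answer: 17432/3 ≈ 5810.7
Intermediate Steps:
T = 2594/3 (T = (1006 - 1*(-1588))/3 = (1006 + 1588)/3 = (⅓)*2594 = 2594/3 ≈ 864.67)
(2404 + T) + 2542 = (2404 + 2594/3) + 2542 = 9806/3 + 2542 = 17432/3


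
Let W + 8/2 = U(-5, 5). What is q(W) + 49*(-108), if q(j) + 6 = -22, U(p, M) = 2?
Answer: -5320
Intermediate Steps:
W = -2 (W = -4 + 2 = -2)
q(j) = -28 (q(j) = -6 - 22 = -28)
q(W) + 49*(-108) = -28 + 49*(-108) = -28 - 5292 = -5320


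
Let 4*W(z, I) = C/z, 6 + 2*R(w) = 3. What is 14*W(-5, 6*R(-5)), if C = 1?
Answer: -7/10 ≈ -0.70000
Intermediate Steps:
R(w) = -3/2 (R(w) = -3 + (1/2)*3 = -3 + 3/2 = -3/2)
W(z, I) = 1/(4*z) (W(z, I) = (1/z)/4 = 1/(4*z))
14*W(-5, 6*R(-5)) = 14*((1/4)/(-5)) = 14*((1/4)*(-1/5)) = 14*(-1/20) = -7/10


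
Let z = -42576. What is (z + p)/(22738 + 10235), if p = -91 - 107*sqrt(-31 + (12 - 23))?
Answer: -42667/32973 - 107*I*sqrt(42)/32973 ≈ -1.294 - 0.021031*I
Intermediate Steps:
p = -91 - 107*I*sqrt(42) (p = -91 - 107*sqrt(-31 - 11) = -91 - 107*I*sqrt(42) ≈ -91.0 - 693.44*I)
(z + p)/(22738 + 10235) = (-42576 + (-91 - 107*I*sqrt(42)))/(22738 + 10235) = (-42667 - 107*I*sqrt(42))/32973 = (-42667 - 107*I*sqrt(42))*(1/32973) = -42667/32973 - 107*I*sqrt(42)/32973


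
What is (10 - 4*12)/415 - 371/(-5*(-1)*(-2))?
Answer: 30717/830 ≈ 37.008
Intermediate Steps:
(10 - 4*12)/415 - 371/(-5*(-1)*(-2)) = (10 - 48)*(1/415) - 371/(5*(-2)) = -38*1/415 - 371/(-10) = -38/415 - 371*(-⅒) = -38/415 + 371/10 = 30717/830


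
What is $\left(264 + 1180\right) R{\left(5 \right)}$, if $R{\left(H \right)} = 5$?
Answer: $7220$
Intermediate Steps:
$\left(264 + 1180\right) R{\left(5 \right)} = \left(264 + 1180\right) 5 = 1444 \cdot 5 = 7220$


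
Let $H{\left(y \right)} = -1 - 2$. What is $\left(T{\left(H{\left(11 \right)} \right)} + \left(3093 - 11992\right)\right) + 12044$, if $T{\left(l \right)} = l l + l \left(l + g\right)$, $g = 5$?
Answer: $3148$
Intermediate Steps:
$H{\left(y \right)} = -3$ ($H{\left(y \right)} = -1 - 2 = -3$)
$T{\left(l \right)} = l^{2} + l \left(5 + l\right)$ ($T{\left(l \right)} = l l + l \left(l + 5\right) = l^{2} + l \left(5 + l\right)$)
$\left(T{\left(H{\left(11 \right)} \right)} + \left(3093 - 11992\right)\right) + 12044 = \left(- 3 \left(5 + 2 \left(-3\right)\right) + \left(3093 - 11992\right)\right) + 12044 = \left(- 3 \left(5 - 6\right) + \left(3093 - 11992\right)\right) + 12044 = \left(\left(-3\right) \left(-1\right) - 8899\right) + 12044 = \left(3 - 8899\right) + 12044 = -8896 + 12044 = 3148$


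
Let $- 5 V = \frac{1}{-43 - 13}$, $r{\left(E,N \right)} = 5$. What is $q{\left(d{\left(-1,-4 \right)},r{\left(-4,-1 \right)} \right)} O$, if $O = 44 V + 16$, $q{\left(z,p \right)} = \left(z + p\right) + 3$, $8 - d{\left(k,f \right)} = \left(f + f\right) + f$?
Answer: $\frac{2262}{5} \approx 452.4$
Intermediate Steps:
$V = \frac{1}{280}$ ($V = - \frac{1}{5 \left(-43 - 13\right)} = - \frac{1}{5 \left(-56\right)} = \left(- \frac{1}{5}\right) \left(- \frac{1}{56}\right) = \frac{1}{280} \approx 0.0035714$)
$d{\left(k,f \right)} = 8 - 3 f$ ($d{\left(k,f \right)} = 8 - \left(\left(f + f\right) + f\right) = 8 - \left(2 f + f\right) = 8 - 3 f$)
$q{\left(z,p \right)} = 3 + p + z$ ($q{\left(z,p \right)} = \left(p + z\right) + 3 = 3 + p + z$)
$O = \frac{1131}{70}$ ($O = 44 \cdot \frac{1}{280} + 16 = \frac{11}{70} + 16 = \frac{1131}{70} \approx 16.157$)
$q{\left(d{\left(-1,-4 \right)},r{\left(-4,-1 \right)} \right)} O = \left(3 + 5 + \left(8 - -12\right)\right) \frac{1131}{70} = \left(3 + 5 + \left(8 + 12\right)\right) \frac{1131}{70} = \left(3 + 5 + 20\right) \frac{1131}{70} = 28 \cdot \frac{1131}{70} = \frac{2262}{5}$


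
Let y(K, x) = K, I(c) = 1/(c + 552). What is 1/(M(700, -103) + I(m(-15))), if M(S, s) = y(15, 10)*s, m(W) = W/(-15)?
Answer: -553/854384 ≈ -0.00064725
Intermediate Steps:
m(W) = -W/15 (m(W) = W*(-1/15) = -W/15)
I(c) = 1/(552 + c)
M(S, s) = 15*s
1/(M(700, -103) + I(m(-15))) = 1/(15*(-103) + 1/(552 - 1/15*(-15))) = 1/(-1545 + 1/(552 + 1)) = 1/(-1545 + 1/553) = 1/(-854384/553) = -553/854384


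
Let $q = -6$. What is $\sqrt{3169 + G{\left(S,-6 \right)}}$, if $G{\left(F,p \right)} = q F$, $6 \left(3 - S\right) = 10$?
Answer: $\sqrt{3161} \approx 56.223$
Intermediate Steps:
$S = \frac{4}{3}$ ($S = 3 - \frac{5}{3} = \frac{4}{3} \approx 1.3333$)
$G{\left(F,p \right)} = - 6 F$
$\sqrt{3169 + G{\left(S,-6 \right)}} = \sqrt{3169 - 8} = \sqrt{3161}$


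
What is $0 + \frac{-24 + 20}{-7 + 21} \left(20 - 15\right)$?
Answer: $- \frac{10}{7} \approx -1.4286$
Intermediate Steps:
$0 + \frac{-24 + 20}{-7 + 21} \left(20 - 15\right) = 0 + - \frac{4}{14} \cdot 5 = 0 + \left(-4\right) \frac{1}{14} \cdot 5 = 0 - \frac{10}{7} = - \frac{10}{7}$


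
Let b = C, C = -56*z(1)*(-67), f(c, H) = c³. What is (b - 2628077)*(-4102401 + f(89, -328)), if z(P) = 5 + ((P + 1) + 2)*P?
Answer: 8813988414488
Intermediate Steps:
z(P) = 5 + P*(3 + P) (z(P) = 5 + ((1 + P) + 2)*P = 5 + (3 + P)*P = 5 + P*(3 + P))
C = 33768 (C = -56*(5 + 1² + 3*1)*(-67) = -56*(5 + 1 + 3)*(-67) = -56*9*(-67) = -504*(-67) = 33768)
b = 33768
(b - 2628077)*(-4102401 + f(89, -328)) = (33768 - 2628077)*(-4102401 + 89³) = -2594309*(-4102401 + 704969) = -2594309*(-3397432) = 8813988414488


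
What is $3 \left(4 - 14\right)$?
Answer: $-30$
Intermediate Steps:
$3 \left(4 - 14\right) = 3 \left(-10\right) = -30$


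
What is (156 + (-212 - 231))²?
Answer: 82369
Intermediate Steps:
(156 + (-212 - 231))² = (156 - 443)² = (-287)² = 82369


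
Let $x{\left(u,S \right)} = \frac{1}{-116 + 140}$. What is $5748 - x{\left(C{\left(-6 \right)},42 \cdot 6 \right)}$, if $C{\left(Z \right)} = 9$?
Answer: $\frac{137951}{24} \approx 5748.0$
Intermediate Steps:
$x{\left(u,S \right)} = \frac{1}{24}$
$5748 - x{\left(C{\left(-6 \right)},42 \cdot 6 \right)} = 5748 - \frac{1}{24} = \frac{137951}{24}$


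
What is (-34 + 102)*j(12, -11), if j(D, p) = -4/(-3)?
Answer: 272/3 ≈ 90.667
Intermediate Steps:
j(D, p) = 4/3 (j(D, p) = -4*(-1/3) = 4/3)
(-34 + 102)*j(12, -11) = (-34 + 102)*(4/3) = 68*(4/3) = 272/3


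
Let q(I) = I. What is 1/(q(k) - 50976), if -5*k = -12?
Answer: -5/254868 ≈ -1.9618e-5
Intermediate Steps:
k = 12/5 (k = -⅕*(-12) = 12/5 ≈ 2.4000)
1/(q(k) - 50976) = 1/(12/5 - 50976) = 1/(-254868/5) = -5/254868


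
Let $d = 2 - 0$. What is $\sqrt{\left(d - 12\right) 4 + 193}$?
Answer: $3 \sqrt{17} \approx 12.369$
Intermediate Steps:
$d = 2$ ($d = 2 + 0 = 2$)
$\sqrt{\left(d - 12\right) 4 + 193} = \sqrt{\left(2 - 12\right) 4 + 193} = \sqrt{\left(-10\right) 4 + 193} = \sqrt{-40 + 193} = \sqrt{153} = 3 \sqrt{17}$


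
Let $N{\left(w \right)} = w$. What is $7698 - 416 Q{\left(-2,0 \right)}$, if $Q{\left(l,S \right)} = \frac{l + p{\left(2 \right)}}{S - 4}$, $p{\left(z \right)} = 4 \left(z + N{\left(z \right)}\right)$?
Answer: $9154$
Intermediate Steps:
$p{\left(z \right)} = 8 z$ ($p{\left(z \right)} = 4 \left(z + z\right) = 4 \cdot 2 z = 8 z$)
$Q{\left(l,S \right)} = \frac{16 + l}{-4 + S}$ ($Q{\left(l,S \right)} = \frac{l + 8 \cdot 2}{S - 4} = \frac{l + 16}{-4 + S} = \frac{16 + l}{-4 + S}$)
$7698 - 416 Q{\left(-2,0 \right)} = 7698 - 416 \frac{16 - 2}{-4 + 0} = 7698 - 416 \frac{1}{-4} \cdot 14 = 7698 - 416 \left(\left(- \frac{1}{4}\right) 14\right) = 7698 - -1456 = 7698 + 1456 = 9154$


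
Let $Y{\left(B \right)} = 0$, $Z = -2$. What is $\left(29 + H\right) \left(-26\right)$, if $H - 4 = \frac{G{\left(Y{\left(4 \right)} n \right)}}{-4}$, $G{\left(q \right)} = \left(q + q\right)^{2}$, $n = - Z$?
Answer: $-858$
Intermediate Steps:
$n = 2$ ($n = \left(-1\right) \left(-2\right) = 2$)
$G{\left(q \right)} = 4 q^{2}$ ($G{\left(q \right)} = \left(2 q\right)^{2} = 4 q^{2}$)
$H = 4$ ($H = 4 + \frac{4 \left(0 \cdot 2\right)^{2}}{-4} = 4 + 4 \cdot 0^{2} \left(- \frac{1}{4}\right) = 4 + 4 \cdot 0 \left(- \frac{1}{4}\right) = 4 + 0 \left(- \frac{1}{4}\right) = 4 + 0 = 4$)
$\left(29 + H\right) \left(-26\right) = \left(29 + 4\right) \left(-26\right) = 33 \left(-26\right) = -858$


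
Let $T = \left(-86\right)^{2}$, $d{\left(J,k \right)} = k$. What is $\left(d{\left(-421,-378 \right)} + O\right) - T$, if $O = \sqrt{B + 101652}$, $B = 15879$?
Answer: $-7774 + 9 \sqrt{1451} \approx -7431.2$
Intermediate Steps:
$O = 9 \sqrt{1451}$ ($O = \sqrt{15879 + 101652} = \sqrt{117531} = 9 \sqrt{1451} \approx 342.83$)
$T = 7396$
$\left(d{\left(-421,-378 \right)} + O\right) - T = \left(-378 + 9 \sqrt{1451}\right) - 7396 = -7774 + 9 \sqrt{1451}$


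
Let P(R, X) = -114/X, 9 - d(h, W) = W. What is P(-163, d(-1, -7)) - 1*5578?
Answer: -44681/8 ≈ -5585.1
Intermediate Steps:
d(h, W) = 9 - W
P(-163, d(-1, -7)) - 1*5578 = -114/(9 - 1*(-7)) - 1*5578 = -114/(9 + 7) - 5578 = -114/16 - 5578 = -114*1/16 - 5578 = -57/8 - 5578 = -44681/8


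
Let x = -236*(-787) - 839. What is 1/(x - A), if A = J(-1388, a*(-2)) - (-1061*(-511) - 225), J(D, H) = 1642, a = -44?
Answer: 1/725197 ≈ 1.3789e-6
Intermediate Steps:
x = 184893 (x = 185732 - 839 = 184893)
A = -540304 (A = 1642 - (-1061*(-511) - 225) = 1642 - (542171 - 225) = 1642 - 1*541946 = 1642 - 541946 = -540304)
1/(x - A) = 1/(184893 - 1*(-540304)) = 1/(184893 + 540304) = 1/725197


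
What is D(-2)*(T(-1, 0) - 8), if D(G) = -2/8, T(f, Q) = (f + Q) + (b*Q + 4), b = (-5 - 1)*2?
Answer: 5/4 ≈ 1.2500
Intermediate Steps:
b = -12 (b = -6*2 = -12)
T(f, Q) = 4 + f - 11*Q (T(f, Q) = (f + Q) + (-12*Q + 4) = (Q + f) + (4 - 12*Q) = 4 + f - 11*Q)
D(G) = -¼ (D(G) = -2*⅛ = -¼)
D(-2)*(T(-1, 0) - 8) = -((4 - 1 - 11*0) - 8)/4 = -((4 - 1 + 0) - 8)/4 = -(3 - 8)/4 = -¼*(-5) = 5/4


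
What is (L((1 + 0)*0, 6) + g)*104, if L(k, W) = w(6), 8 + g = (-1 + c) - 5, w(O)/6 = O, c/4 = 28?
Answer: 13936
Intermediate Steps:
c = 112 (c = 4*28 = 112)
w(O) = 6*O
g = 98 (g = -8 + ((-1 + 112) - 5) = -8 + (111 - 5) = -8 + 106 = 98)
L(k, W) = 36 (L(k, W) = 6*6 = 36)
(L((1 + 0)*0, 6) + g)*104 = (36 + 98)*104 = 134*104 = 13936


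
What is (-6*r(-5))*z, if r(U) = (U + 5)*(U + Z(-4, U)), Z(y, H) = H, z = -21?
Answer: 0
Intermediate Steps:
r(U) = 2*U*(5 + U) (r(U) = (U + 5)*(U + U) = (5 + U)*(2*U) = 2*U*(5 + U))
(-6*r(-5))*z = -12*(-5)*(5 - 5)*(-21) = -12*(-5)*0*(-21) = -6*0*(-21) = 0*(-21) = 0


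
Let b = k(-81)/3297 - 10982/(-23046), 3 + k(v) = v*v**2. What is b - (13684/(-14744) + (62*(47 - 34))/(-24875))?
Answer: -185494516554208643/1161132215297250 ≈ -159.75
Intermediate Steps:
k(v) = -3 + v**3 (k(v) = -3 + v*v**2 = -3 + v**3)
b = -2035241795/12663777 (b = (-3 + (-81)**3)/3297 - 10982/(-23046) = (-3 - 531441)*(1/3297) - 10982*(-1/23046) = -531444*1/3297 + 5491/11523 = -177148/1099 + 5491/11523 = -2035241795/12663777 ≈ -160.71)
b - (13684/(-14744) + (62*(47 - 34))/(-24875)) = -2035241795/12663777 - (13684/(-14744) + (62*(47 - 34))/(-24875)) = -2035241795/12663777 - (13684*(-1/14744) + (62*13)*(-1/24875)) = -2035241795/12663777 - (-3421/3686 + 806*(-1/24875)) = -2035241795/12663777 - (-3421/3686 - 806/24875) = -2035241795/12663777 - 1*(-88068291/91689250) = -2035241795/12663777 + 88068291/91689250 = -185494516554208643/1161132215297250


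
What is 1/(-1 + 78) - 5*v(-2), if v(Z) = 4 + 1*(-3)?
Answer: -384/77 ≈ -4.9870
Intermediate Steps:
v(Z) = 1 (v(Z) = 4 - 3 = 1)
1/(-1 + 78) - 5*v(-2) = 1/(-1 + 78) - 5*1 = 1/77 - 5 = -384/77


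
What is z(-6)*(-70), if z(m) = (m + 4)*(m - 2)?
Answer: -1120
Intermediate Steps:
z(m) = (-2 + m)*(4 + m) (z(m) = (4 + m)*(-2 + m) = (-2 + m)*(4 + m))
z(-6)*(-70) = (-8 + (-6)² + 2*(-6))*(-70) = (-8 + 36 - 12)*(-70) = 16*(-70) = -1120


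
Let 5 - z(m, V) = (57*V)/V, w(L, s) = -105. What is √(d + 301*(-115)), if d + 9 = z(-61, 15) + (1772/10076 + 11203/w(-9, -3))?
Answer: I*√2433301752186690/264495 ≈ 186.5*I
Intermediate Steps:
z(m, V) = -52 (z(m, V) = 5 - 57*V/V = 5 - 1*57 = 5 - 57 = -52)
d = -44308037/264495 (d = -9 + (-52 + (1772/10076 + 11203/(-105))) = -9 + (-52 + (1772*(1/10076) + 11203*(-1/105))) = -9 + (-52 + (443/2519 - 11203/105)) = -9 + (-52 - 28173842/264495) = -9 - 41927582/264495 = -44308037/264495 ≈ -167.52)
√(d + 301*(-115)) = √(-44308037/264495 + 301*(-115)) = √(-44308037/264495 - 34615) = √(-9199802462/264495) = I*√2433301752186690/264495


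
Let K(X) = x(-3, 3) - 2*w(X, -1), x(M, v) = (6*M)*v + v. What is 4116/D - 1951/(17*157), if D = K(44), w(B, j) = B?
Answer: -11256793/370991 ≈ -30.342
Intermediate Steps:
x(M, v) = v + 6*M*v (x(M, v) = 6*M*v + v = v + 6*M*v)
K(X) = -51 - 2*X (K(X) = 3*(1 + 6*(-3)) - 2*X = 3*(1 - 18) - 2*X = 3*(-17) - 2*X = -51 - 2*X)
D = -139 (D = -51 - 2*44 = -51 - 88 = -139)
4116/D - 1951/(17*157) = 4116/(-139) - 1951/(17*157) = 4116*(-1/139) - 1951/2669 = -4116/139 - 1951*1/2669 = -4116/139 - 1951/2669 = -11256793/370991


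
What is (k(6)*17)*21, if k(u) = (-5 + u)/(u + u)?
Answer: 119/4 ≈ 29.750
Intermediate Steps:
k(u) = (-5 + u)/(2*u) (k(u) = (-5 + u)/((2*u)) = (-5 + u)*(1/(2*u)) = (-5 + u)/(2*u))
(k(6)*17)*21 = (((½)*(-5 + 6)/6)*17)*21 = (((½)*(⅙)*1)*17)*21 = ((1/12)*17)*21 = (17/12)*21 = 119/4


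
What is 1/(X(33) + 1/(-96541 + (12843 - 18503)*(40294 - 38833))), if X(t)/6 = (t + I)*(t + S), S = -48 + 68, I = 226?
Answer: 8365801/689024101961 ≈ 1.2142e-5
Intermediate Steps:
S = 20
X(t) = 6*(20 + t)*(226 + t) (X(t) = 6*((t + 226)*(t + 20)) = 6*((226 + t)*(20 + t)) = 6*((20 + t)*(226 + t)) = 6*(20 + t)*(226 + t))
1/(X(33) + 1/(-96541 + (12843 - 18503)*(40294 - 38833))) = 1/((27120 + 6*33² + 1476*33) + 1/(-96541 + (12843 - 18503)*(40294 - 38833))) = 1/((27120 + 6*1089 + 48708) + 1/(-96541 - 5660*1461)) = 1/((27120 + 6534 + 48708) + 1/(-96541 - 8269260)) = 1/(82362 + 1/(-8365801)) = 1/(82362 - 1/8365801) = 1/(689024101961/8365801) = 8365801/689024101961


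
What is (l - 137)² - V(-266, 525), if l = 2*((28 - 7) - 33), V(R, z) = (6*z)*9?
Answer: -2429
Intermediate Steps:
V(R, z) = 54*z
l = -24 (l = 2*(21 - 33) = 2*(-12) = -24)
(l - 137)² - V(-266, 525) = (-24 - 137)² - 54*525 = (-161)² - 1*28350 = 25921 - 28350 = -2429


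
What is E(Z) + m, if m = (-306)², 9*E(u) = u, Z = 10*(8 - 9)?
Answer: 842714/9 ≈ 93635.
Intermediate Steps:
Z = -10 (Z = 10*(-1) = -10)
E(u) = u/9
m = 93636
E(Z) + m = (⅑)*(-10) + 93636 = -10/9 + 93636 = 842714/9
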